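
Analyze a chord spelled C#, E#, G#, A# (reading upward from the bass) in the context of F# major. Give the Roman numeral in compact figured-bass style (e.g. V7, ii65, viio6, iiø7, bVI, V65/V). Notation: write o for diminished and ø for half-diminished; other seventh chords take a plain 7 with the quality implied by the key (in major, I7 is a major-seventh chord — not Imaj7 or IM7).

iii65

Stacked in thirds the chord is A#-C#-E#-G#: a minor seventh chord on A#.
A# is scale degree 3 in F# major, and a minor seventh chord on that degree is written iii7.
With C# in the bass the chord is in first inversion, so the figured bass is 65.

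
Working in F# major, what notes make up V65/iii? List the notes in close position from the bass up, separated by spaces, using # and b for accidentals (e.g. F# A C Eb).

G## B# D# E#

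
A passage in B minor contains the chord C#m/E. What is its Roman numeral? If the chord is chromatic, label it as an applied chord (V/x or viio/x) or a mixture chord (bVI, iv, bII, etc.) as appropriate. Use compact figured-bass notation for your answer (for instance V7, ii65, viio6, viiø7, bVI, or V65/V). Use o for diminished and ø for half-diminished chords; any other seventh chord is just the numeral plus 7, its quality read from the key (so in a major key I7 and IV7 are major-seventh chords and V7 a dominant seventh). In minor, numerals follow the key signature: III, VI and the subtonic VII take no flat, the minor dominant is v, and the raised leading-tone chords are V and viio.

ii6

Stacked in thirds the chord is C#-E-G#: a minor triad on C#.
C# is the second degree of B minor. This is the minor supertonic, borrowed from the parallel major (the Dorian ii).
With E in the bass the chord is in first inversion, so the figured bass is 6.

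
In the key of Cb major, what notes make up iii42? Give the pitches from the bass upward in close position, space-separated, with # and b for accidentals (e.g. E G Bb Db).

The numeral's case and figure indicate a minor seventh chord. In Cb major its root, scale degree 3, is Eb.
Stacking thirds from Eb gives Eb-Gb-Bb-Db.
With the 42 figure the chord is in third inversion; from the bass Db upward in close position it reads Db-Eb-Gb-Bb.

Db Eb Gb Bb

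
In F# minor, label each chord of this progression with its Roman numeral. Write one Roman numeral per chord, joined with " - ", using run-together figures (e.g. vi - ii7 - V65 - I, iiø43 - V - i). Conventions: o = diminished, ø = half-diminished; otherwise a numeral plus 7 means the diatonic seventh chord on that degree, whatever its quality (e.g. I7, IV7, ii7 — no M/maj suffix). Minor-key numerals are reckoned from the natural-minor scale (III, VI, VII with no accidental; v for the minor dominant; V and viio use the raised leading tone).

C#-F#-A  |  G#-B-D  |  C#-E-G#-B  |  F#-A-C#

i64 - iio - v7 - i

C#-F#-A: root F# is the tonic; minor triad there is i64.
G#-B-D: diminished triad on G# = scale degree 2 → iio.
C#-E-G#-B: root C# is the dominant; minor seventh chord there is v7.
F#-A-C# has root F#, degree 1 in F# minor, so i.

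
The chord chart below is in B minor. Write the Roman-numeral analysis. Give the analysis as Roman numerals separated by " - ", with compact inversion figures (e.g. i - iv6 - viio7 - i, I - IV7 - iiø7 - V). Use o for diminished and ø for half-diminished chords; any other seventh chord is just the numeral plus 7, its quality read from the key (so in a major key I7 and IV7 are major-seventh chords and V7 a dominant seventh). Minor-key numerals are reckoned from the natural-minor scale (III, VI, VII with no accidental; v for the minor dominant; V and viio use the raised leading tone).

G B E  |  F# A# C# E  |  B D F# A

G-B-E: root E is the subdominant; minor triad there is iv6.
F#-A#-C#-E has root F#, degree 5 in B minor, so V7.
B-D-F#-A: root B is the tonic; minor seventh chord there is i7.

iv6 - V7 - i7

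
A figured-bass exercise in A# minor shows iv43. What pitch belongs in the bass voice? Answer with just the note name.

A#

iv in A# minor has root D#; the chord is D#-F#-A#-C#.
The figure 43 means second inversion — the fifth is in the bass.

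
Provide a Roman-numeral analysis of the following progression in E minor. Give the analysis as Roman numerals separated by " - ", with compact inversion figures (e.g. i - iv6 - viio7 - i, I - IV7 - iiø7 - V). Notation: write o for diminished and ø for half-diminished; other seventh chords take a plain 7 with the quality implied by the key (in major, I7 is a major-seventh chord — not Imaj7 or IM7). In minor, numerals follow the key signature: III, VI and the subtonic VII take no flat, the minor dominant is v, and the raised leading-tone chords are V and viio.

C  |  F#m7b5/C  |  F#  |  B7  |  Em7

VI - iiø43 - V/V - V7 - i7

C: root C is the submediant; major triad there is VI.
F#m7b5/C has root F#, degree 2 in E minor, so iiø43.
F#: a major triad on F#, the applied dominant of V → V/V.
B7: dominant seventh chord on B = scale degree 5 → V7.
Em7: minor seventh chord on E = scale degree 1 → i7.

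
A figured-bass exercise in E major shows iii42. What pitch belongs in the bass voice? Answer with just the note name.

iii in E major has root G#; the chord is G#-B-D#-F#.
The figure 42 means third inversion — the seventh is in the bass.

F#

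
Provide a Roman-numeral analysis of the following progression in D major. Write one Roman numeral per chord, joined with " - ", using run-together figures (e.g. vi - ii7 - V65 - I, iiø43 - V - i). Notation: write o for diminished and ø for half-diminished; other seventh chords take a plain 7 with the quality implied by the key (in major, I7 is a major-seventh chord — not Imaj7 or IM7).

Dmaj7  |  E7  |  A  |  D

Dmaj7: root D is the tonic; major seventh chord there is I7.
E7 is the secondary dominant of V (dominant seventh chord on E): V7/V.
A has root A, degree 5 in D major, so V.
D: root D is the tonic; major triad there is I.

I7 - V7/V - V - I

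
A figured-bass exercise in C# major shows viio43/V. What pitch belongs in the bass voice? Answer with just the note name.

The applied chord viio43/V is rooted on F##: F##-A#-C#-E.
The figure 43 means second inversion — the fifth is in the bass.

C#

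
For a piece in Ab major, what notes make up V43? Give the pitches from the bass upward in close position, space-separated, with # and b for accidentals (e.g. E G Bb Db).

The numeral's case and figure indicate a dominant seventh chord. In Ab major its root, the fifth degree, is Eb.
That chord is spelled Eb-G-Bb-Db.
The figured bass 43 indicates second inversion, placing the fifth (Bb) in the bass: Bb-Db-Eb-G.

Bb Db Eb G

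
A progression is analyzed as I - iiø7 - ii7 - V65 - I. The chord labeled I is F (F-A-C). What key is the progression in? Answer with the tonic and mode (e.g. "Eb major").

F major

I is given as F-A-C — a major triad with root F.
If F is scale degree 1 and the mode makes that degree carry a major triad, the tonic is F and the mode is major.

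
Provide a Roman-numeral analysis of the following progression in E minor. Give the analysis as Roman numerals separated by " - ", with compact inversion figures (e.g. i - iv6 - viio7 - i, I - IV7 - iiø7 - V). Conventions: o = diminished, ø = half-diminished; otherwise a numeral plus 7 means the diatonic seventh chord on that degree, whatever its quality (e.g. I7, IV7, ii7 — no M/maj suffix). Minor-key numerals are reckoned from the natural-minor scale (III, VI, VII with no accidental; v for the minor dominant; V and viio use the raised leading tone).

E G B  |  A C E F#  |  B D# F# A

i - iiø65 - V7

E-G-B has root E, degree 1 in E minor, so i.
A-C-E-F#: root F# is the supertonic; half-diminished seventh chord there is iiø65.
B-D#-F#-A: dominant seventh chord on B = scale degree 5 → V7.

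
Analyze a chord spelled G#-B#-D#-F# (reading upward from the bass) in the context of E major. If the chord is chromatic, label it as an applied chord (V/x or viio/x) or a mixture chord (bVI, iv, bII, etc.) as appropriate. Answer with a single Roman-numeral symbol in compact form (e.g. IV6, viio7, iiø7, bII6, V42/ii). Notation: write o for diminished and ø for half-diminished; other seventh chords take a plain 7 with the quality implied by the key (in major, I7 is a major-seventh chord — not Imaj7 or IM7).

V7/vi

Stacked in thirds the chord is G#-B#-D#-F#: a dominant seventh chord on G#.
G# is not a diatonic chord root with this quality in E major, but it lies a perfect fifth above C# (vi), so the chord functions as an applied dominant of vi.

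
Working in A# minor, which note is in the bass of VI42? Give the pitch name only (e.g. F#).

VI in A# minor has root F#; the chord is F#-A#-C#-E#.
The figure 42 means third inversion — the seventh is in the bass.

E#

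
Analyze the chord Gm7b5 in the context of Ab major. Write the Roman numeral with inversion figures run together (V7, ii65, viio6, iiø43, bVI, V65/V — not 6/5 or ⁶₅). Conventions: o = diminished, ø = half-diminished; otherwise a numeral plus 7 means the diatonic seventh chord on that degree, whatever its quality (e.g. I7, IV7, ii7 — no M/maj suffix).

Stacked in thirds the chord is G-Bb-Db-F: a half-diminished seventh chord on G.
In Ab major, G is the leading tone; the diatonic half-diminished seventh chord there is viiø7.

viiø7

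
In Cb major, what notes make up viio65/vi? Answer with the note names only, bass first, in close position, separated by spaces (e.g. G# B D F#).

viio65/vi is a secondary leading-tone chord. The target vi is Ab in Cb major; the applied chord is rooted a semitone below, on G.
Building a fully diminished seventh chord on G gives G-Bb-Db-Fb.
With the 65 figure the chord is in first inversion; from the bass Bb upward in close position it reads Bb-Db-Fb-G.

Bb Db Fb G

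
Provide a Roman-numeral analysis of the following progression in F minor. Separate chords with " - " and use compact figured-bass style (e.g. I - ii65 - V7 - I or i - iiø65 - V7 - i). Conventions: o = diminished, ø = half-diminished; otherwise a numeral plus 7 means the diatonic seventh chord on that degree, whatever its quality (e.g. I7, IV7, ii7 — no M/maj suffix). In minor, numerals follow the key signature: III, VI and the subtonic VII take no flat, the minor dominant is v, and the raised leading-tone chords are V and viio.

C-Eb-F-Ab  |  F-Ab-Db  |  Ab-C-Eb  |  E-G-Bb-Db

C-Eb-F-Ab has root F, degree 1 in F minor, so i43.
F-Ab-Db: root Db is the submediant; major triad there is VI6.
Ab-C-Eb has root Ab, degree 3 in F minor, so III.
E-G-Bb-Db: fully diminished seventh chord on E = scale degree 7 → viio7.

i43 - VI6 - III - viio7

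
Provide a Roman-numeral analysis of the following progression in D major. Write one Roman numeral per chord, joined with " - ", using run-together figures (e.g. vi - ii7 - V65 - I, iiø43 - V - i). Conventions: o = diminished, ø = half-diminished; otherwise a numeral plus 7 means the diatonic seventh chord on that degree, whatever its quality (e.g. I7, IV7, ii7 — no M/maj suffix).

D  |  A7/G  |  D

I - V42 - I

D: major triad on D = scale degree 1 → I.
A7/G has root A, degree 5 in D major, so V42.
D: major triad on D = scale degree 1 → I.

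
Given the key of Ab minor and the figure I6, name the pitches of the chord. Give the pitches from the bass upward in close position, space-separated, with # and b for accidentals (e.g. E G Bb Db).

I6 is the major tonic (Picardy third), borrowed from the parallel major. In Ab minor that root is Ab.
So the chord is Ab-C-Eb, a major triad.
The figured bass 6 indicates first inversion, placing the third (C) in the bass: C-Eb-Ab.

C Eb Ab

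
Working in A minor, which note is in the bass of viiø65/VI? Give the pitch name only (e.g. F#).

The applied chord viiø65/VI is rooted on E: E-G-Bb-D.
The figure 65 means first inversion — the third is in the bass.

G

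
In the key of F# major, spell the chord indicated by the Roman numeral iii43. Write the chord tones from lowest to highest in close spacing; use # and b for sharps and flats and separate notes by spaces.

The numeral's case and figure indicate a minor seventh chord. In F# major its root, the mediant, is A#.
That chord is spelled A#-C#-E#-G#.
The figured bass 43 indicates second inversion, placing the fifth (E#) in the bass: E#-G#-A#-C#.

E# G# A# C#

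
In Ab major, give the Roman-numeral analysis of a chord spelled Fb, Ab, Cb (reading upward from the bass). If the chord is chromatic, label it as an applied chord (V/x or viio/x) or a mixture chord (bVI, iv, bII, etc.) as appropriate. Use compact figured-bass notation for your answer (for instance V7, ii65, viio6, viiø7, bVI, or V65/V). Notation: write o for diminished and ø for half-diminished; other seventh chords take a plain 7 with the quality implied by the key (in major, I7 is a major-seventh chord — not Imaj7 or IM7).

The pitches Fb-Ab-Cb form a major triad rooted on Fb.
Fb is the lowered sixth degree of Ab major (diatonic 6 would be F). This is a major triad on the lowered sixth degree, borrowed from the parallel minor.

bVI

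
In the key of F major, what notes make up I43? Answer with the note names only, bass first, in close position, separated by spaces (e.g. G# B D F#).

In F major, scale degree 1 is F, and the diatonic chord built there is a major seventh chord.
Stacking thirds from F gives F-A-C-E.
The figured bass 43 indicates second inversion, placing the fifth (C) in the bass: C-E-F-A.

C E F A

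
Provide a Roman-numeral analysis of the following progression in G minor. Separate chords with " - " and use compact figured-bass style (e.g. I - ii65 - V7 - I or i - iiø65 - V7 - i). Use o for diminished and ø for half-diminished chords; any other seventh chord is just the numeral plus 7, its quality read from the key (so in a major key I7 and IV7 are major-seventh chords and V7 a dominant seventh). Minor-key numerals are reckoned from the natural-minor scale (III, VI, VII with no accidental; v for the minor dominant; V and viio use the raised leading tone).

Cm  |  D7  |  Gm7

iv - V7 - i7

Cm has root C, degree 4 in G minor, so iv.
D7: dominant seventh chord on D = scale degree 5 → V7.
Gm7: minor seventh chord on G = scale degree 1 → i7.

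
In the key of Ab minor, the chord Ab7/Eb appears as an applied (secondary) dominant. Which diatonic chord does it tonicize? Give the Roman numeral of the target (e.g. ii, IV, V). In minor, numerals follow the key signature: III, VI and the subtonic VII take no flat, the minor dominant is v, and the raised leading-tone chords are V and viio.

iv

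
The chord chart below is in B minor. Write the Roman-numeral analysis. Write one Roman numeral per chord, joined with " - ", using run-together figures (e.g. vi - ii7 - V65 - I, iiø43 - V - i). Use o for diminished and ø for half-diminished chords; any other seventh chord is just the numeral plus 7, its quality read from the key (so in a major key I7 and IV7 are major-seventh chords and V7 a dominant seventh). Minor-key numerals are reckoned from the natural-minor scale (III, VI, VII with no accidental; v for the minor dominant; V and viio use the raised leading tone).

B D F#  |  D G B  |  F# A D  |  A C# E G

i - VI64 - III6 - VII7

B-D-F#: root B is the tonic; minor triad there is i.
D-G-B: root G is the submediant; major triad there is VI64.
F#-A-D has root D, degree 3 in B minor, so III6.
A-C#-E-G has root A, degree 7 in B minor, so VII7.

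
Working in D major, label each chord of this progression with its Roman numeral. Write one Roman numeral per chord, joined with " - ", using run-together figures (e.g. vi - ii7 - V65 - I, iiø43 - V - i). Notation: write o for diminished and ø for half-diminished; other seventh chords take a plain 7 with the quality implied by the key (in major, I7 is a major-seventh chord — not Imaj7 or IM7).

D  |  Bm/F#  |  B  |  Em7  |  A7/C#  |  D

I - vi64 - V/ii - ii7 - V65 - I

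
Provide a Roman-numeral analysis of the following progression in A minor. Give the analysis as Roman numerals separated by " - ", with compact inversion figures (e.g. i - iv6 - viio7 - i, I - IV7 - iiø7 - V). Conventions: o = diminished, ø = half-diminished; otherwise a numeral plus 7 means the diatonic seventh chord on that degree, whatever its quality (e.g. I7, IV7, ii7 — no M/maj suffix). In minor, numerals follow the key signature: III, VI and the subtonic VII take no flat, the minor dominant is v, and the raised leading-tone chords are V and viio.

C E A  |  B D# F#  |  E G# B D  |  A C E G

C-E-A: root A is the tonic; minor triad there is i6.
B-D#-F#: chromatic; B is V of V, so V/V.
E-G#-B-D: root E is the dominant; dominant seventh chord there is V7.
A-C-E-G: minor seventh chord on A = scale degree 1 → i7.

i6 - V/V - V7 - i7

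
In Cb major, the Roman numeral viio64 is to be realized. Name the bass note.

Fb

viio in Cb major has root Bb; the chord is Bb-Db-Fb.
The figure 64 means second inversion — the fifth is in the bass.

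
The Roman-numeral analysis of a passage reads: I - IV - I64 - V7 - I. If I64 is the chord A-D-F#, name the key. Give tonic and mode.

I64 is given as A-D-F# — a major triad with root D.
If D is scale degree 1 and the mode makes that degree carry a major triad, the tonic is D and the mode is major.

D major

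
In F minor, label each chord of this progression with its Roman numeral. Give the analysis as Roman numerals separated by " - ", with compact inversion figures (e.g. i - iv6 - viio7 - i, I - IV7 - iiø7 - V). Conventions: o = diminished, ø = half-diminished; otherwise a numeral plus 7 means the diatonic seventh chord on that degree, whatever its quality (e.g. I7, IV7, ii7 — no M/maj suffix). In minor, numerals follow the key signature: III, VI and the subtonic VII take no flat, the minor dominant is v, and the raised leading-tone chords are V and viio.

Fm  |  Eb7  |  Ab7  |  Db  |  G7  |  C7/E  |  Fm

Fm: root F is the tonic; minor triad there is i.
Eb7: root Eb is the subtonic; dominant seventh chord there is VII7.
Ab7 is the secondary dominant of VI (dominant seventh chord on Ab): V7/VI.
Db has root Db, degree 6 in F minor, so VI.
G7 is the secondary dominant of V (dominant seventh chord on G): V7/V.
C7/E: root C is the dominant; dominant seventh chord there is V65.
Fm has root F, degree 1 in F minor, so i.

i - VII7 - V7/VI - VI - V7/V - V65 - i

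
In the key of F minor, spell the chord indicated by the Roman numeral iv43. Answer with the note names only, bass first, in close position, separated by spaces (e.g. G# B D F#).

F Ab Bb Db

The numeral's case and figure indicate a minor seventh chord. In F minor its root, the fourth degree, is Bb.
Stacking thirds from Bb gives Bb-Db-F-Ab.
The figured bass 43 indicates second inversion, placing the fifth (F) in the bass: F-Ab-Bb-Db.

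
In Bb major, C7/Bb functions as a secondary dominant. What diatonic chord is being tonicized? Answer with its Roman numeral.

The chord is a dominant seventh chord on C.
A dominant resolves down a perfect fifth: C → F. In Bb major, F is scale degree 5, i.e. V.

V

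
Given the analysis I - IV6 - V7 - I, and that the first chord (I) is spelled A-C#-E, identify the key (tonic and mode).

I is given as A-C#-E — a major triad with root A.
If A is scale degree 1 and the mode makes that degree carry a major triad, the tonic is A and the mode is major.

A major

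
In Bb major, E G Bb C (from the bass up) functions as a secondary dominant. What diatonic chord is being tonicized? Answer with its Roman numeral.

V

The chord is a dominant seventh chord on C.
A dominant resolves down a perfect fifth: C → F. In Bb major, F is scale degree 5, i.e. V.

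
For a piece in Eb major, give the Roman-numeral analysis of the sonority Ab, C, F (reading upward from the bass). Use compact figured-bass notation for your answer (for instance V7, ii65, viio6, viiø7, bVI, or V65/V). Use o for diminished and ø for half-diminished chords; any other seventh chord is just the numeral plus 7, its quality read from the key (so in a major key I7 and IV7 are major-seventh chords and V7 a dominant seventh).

ii6

The pitches F-Ab-C form a minor triad rooted on F.
In Eb major, F is the supertonic; the diatonic minor triad there is ii.
With Ab in the bass the chord is in first inversion, so the figured bass is 6.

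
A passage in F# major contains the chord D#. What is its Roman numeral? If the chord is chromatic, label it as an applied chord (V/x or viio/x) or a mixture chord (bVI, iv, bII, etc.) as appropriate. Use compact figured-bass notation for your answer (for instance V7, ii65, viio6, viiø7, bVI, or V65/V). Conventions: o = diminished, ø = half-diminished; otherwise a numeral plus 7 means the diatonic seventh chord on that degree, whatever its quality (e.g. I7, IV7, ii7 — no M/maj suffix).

The pitches D#-F##-A# form a major triad rooted on D#.
D# is not a diatonic chord root with this quality in F# major, but it lies a perfect fifth above G# (ii), so the chord functions as an applied dominant of ii.

V/ii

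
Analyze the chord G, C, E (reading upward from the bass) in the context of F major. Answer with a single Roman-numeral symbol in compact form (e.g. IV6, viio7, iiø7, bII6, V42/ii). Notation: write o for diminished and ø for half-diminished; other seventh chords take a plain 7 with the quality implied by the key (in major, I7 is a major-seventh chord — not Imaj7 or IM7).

V64

Stacked in thirds the chord is C-E-G: a major triad on C.
In F major, C is the dominant; the diatonic major triad there is V.
With G in the bass the chord is in second inversion, so the figured bass is 64.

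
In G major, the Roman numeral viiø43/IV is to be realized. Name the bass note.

F

The applied chord viiø43/IV is rooted on B: B-D-F-A.
The figure 43 means second inversion — the fifth is in the bass.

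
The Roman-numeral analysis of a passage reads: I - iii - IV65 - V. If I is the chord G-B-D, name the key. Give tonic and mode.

G major

The chord G is a major triad rooted on G; its label is I.
If G is scale degree 1 and the mode makes that degree carry a major triad, the tonic is G and the mode is major.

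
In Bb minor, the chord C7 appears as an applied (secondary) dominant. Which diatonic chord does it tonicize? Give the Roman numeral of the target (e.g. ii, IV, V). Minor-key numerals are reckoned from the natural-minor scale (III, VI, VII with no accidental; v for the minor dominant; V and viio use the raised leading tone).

V

The chord is a dominant seventh chord on C.
A dominant resolves down a perfect fifth: C → F. In Bb minor, F is scale degree 5, i.e. V.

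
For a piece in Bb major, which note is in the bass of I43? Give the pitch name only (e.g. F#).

I in Bb major has root Bb; the chord is Bb-D-F-A.
The figure 43 means second inversion — the fifth is in the bass.

F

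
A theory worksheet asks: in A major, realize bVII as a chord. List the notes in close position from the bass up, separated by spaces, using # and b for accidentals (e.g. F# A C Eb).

Scale degree 7 in A major is G#; lowering it a half step gives G. bVII is a major triad on the lowered seventh degree (the subtonic), borrowed from the parallel minor.
So the chord is G-B-D.

G B D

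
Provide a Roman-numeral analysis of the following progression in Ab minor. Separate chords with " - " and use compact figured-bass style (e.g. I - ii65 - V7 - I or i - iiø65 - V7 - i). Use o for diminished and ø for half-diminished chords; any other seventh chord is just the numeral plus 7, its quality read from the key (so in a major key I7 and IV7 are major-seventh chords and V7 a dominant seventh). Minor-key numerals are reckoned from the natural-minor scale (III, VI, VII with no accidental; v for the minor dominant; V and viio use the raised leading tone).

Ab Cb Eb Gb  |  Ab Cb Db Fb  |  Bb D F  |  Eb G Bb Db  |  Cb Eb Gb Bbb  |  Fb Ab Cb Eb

Ab-Cb-Eb-Gb has root Ab, degree 1 in Ab minor, so i7.
Ab-Cb-Db-Fb: minor seventh chord on Db = scale degree 4 → iv43.
Bb-D-F is the secondary dominant of V (major triad on Bb): V/V.
Eb-G-Bb-Db: dominant seventh chord on Eb = scale degree 5 → V7.
Cb-Eb-Gb-Bbb is the secondary dominant of VI (dominant seventh chord on Cb): V7/VI.
Fb-Ab-Cb-Eb has root Fb, degree 6 in Ab minor, so VI7.

i7 - iv43 - V/V - V7 - V7/VI - VI7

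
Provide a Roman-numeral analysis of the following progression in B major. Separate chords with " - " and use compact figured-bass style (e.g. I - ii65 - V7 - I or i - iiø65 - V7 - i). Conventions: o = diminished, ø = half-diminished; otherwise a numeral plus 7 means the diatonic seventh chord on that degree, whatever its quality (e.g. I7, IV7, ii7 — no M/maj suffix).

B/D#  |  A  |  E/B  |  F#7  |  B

B/D# has root B, degree 1 in B major, so I6.
A: A with this quality isn't in the key; it's bVII, borrowed from the parallel minor.
E/B: root E is the subdominant; major triad there is IV64.
F#7: root F# is the dominant; dominant seventh chord there is V7.
B has root B, degree 1 in B major, so I.

I6 - bVII - IV64 - V7 - I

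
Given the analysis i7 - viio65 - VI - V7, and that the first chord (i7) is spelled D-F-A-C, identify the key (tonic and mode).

i7 is given as D-F-A-C — a minor seventh chord with root D.
If D is scale degree 1 and the mode makes that degree carry a minor seventh chord, the tonic is D and the mode is minor.

D minor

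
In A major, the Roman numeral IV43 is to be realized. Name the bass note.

IV in A major has root D; the chord is D-F#-A-C#.
The figure 43 means second inversion — the fifth is in the bass.

A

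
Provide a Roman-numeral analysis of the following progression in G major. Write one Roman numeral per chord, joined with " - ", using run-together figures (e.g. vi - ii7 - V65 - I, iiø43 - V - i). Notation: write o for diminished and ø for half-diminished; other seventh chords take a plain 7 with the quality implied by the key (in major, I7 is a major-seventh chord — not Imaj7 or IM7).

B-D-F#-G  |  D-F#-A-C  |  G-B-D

I65 - V7 - I

B-D-F#-G has root G, degree 1 in G major, so I65.
D-F#-A-C has root D, degree 5 in G major, so V7.
G-B-D has root G, degree 1 in G major, so I.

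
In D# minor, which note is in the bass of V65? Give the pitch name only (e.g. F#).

C##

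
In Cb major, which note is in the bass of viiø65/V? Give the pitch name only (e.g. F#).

Ab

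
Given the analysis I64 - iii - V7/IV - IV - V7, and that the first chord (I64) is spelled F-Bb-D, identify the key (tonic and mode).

The chord Bb/F is a major triad rooted on Bb; its label is I64.
If Bb is scale degree 1 and the mode makes that degree carry a major triad, the tonic is Bb and the mode is major.

Bb major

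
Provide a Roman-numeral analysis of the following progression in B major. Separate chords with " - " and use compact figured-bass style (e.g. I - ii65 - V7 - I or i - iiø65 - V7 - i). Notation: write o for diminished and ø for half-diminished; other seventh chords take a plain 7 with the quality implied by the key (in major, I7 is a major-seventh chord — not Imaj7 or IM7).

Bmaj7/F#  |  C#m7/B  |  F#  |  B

I43 - ii42 - V - I

Bmaj7/F# has root B, degree 1 in B major, so I43.
C#m7/B has root C#, degree 2 in B major, so ii42.
F#: root F# is the dominant; major triad there is V.
B has root B, degree 1 in B major, so I.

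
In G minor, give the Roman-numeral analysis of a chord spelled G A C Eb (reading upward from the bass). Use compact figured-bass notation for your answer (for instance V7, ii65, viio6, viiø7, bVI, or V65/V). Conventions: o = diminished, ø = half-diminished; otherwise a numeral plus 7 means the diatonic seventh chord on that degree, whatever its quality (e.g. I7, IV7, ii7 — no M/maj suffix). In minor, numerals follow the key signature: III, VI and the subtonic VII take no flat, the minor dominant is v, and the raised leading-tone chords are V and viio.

iiø42

Stacked in thirds the chord is A-C-Eb-G: a half-diminished seventh chord on A.
In G minor, A is the supertonic; the diatonic half-diminished seventh chord there is iiø7.
With G in the bass the chord is in third inversion, so the figured bass is 42.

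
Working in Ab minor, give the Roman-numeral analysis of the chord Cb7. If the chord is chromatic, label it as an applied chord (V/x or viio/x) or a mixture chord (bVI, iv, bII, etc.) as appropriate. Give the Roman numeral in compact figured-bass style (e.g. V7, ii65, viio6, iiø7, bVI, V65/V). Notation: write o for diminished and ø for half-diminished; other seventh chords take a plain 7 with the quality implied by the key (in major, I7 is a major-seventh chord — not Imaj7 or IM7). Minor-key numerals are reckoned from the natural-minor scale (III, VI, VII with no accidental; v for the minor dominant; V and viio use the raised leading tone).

Stacked in thirds the chord is Cb-Eb-Gb-Bbb: a dominant seventh chord on Cb.
Cb is not a diatonic chord root with this quality in Ab minor, but it lies a perfect fifth above Fb (VI), so the chord functions as an applied dominant of VI.

V7/VI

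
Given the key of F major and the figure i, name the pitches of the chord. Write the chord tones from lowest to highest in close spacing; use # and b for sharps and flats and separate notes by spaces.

i is the minor tonic, borrowed from the parallel minor. In F major that root is F.
So the chord is F-Ab-C, a minor triad.

F Ab C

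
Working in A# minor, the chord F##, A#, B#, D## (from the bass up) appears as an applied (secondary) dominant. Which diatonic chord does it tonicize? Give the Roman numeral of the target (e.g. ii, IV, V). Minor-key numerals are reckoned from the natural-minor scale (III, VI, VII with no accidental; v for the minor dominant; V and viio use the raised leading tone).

V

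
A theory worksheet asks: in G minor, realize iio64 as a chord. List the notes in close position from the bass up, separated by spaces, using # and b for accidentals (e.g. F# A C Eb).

Eb A C

The numeral's case and figure indicate a diminished triad. In G minor its root, scale degree 2, is A.
That chord is spelled A-C-Eb.
With the 64 figure the chord is in second inversion; from the bass Eb upward in close position it reads Eb-A-C.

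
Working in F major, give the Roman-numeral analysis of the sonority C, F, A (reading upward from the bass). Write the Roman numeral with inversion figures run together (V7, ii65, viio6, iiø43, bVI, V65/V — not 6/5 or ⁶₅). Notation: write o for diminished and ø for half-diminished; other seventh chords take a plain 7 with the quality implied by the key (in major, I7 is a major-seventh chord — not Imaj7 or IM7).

I64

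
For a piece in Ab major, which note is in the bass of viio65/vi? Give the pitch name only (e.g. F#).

The applied chord viio65/vi is rooted on E: E-G-Bb-Db.
The figure 65 means first inversion — the third is in the bass.

G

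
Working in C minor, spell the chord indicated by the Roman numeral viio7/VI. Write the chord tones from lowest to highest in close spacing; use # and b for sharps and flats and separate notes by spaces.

G Bb Db Fb

viio7/VI is a secondary leading-tone chord. The target VI is Ab in C minor; the applied chord is rooted a semitone below, on G.
Building a fully diminished seventh chord on G gives G-Bb-Db-Fb.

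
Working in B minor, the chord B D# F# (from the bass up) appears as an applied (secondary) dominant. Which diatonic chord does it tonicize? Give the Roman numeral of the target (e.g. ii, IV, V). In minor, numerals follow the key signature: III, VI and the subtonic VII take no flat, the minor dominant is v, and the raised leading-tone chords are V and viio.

The chord is a major triad on B.
A dominant resolves down a perfect fifth: B → E. In B minor, E is scale degree 4, i.e. iv.

iv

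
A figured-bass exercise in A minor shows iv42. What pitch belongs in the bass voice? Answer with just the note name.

C

iv in A minor has root D; the chord is D-F-A-C.
The figure 42 means third inversion — the seventh is in the bass.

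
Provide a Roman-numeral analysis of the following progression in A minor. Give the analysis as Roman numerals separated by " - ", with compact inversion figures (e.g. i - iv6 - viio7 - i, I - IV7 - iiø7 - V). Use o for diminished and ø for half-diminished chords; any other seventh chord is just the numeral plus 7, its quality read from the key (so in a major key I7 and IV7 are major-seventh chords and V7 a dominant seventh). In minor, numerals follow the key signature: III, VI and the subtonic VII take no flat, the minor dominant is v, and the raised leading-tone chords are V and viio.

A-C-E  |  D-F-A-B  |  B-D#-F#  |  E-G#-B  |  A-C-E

A-C-E: minor triad on A = scale degree 1 → i.
D-F-A-B has root B, degree 2 in A minor, so iiø65.
B-D#-F#: chromatic; B is V of V, so V/V.
E-G#-B: major triad on E = scale degree 5 → V.
A-C-E: root A is the tonic; minor triad there is i.

i - iiø65 - V/V - V - i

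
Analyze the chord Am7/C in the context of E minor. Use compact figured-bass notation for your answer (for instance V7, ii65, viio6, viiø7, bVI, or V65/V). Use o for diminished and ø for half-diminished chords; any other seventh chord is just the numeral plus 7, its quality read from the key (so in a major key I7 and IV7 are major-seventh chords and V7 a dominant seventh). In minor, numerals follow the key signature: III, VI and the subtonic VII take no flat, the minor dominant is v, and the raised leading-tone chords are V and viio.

iv65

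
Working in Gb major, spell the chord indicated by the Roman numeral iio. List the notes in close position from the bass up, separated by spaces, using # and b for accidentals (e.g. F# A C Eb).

Ab Cb Ebb

iio is the diminished supertonic triad, borrowed from the parallel minor. In Gb major that root is Ab.
So the chord is Ab-Cb-Ebb, a diminished triad.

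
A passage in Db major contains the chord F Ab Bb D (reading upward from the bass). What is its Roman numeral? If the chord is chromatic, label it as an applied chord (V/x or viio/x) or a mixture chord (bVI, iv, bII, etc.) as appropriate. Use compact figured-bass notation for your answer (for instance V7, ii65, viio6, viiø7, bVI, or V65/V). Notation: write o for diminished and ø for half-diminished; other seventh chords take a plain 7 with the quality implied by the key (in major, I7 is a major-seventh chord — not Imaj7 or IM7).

The pitches Bb-D-F-Ab form a dominant seventh chord rooted on Bb.
Bb is not a diatonic chord root with this quality in Db major, but it lies a perfect fifth above Eb (ii), so the chord functions as an applied dominant of ii.
With F in the bass the chord is in second inversion, so the figured bass is 43.

V43/ii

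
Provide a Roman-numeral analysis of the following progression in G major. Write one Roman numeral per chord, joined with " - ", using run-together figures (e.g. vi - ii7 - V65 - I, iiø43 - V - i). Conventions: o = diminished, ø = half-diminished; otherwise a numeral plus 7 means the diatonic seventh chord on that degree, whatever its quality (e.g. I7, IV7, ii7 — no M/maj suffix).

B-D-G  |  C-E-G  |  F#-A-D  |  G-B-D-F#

B-D-G has root G, degree 1 in G major, so I6.
C-E-G has root C, degree 4 in G major, so IV.
F#-A-D: major triad on D = scale degree 5 → V6.
G-B-D-F#: major seventh chord on G = scale degree 1 → I7.

I6 - IV - V6 - I7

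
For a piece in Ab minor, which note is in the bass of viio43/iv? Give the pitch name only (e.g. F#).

The applied chord viio43/iv is rooted on C: C-Eb-Gb-Bbb.
The figure 43 means second inversion — the fifth is in the bass.

Gb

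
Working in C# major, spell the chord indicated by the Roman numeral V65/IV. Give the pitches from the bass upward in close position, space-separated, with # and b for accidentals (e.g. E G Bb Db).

The slash means an applied dominant: we want the dominant of IV. In C# major, IV is F# major, and its dominant is built on C#.
Building a dominant seventh chord on C# gives C#-E#-G#-B.
The figured bass 65 indicates first inversion, placing the third (E#) in the bass: E#-G#-B-C#.

E# G# B C#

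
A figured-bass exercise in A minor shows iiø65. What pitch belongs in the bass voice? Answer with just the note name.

D

iiø in A minor has root B; the chord is B-D-F-A.
The figure 65 means first inversion — the third is in the bass.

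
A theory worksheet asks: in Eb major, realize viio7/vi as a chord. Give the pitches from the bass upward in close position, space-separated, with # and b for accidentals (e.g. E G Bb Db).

B D F Ab

The slash marks an applied leading-tone chord: viio of vi. In Eb major, vi is C, so the leading tone to it is B, a half step below.
Building a fully diminished seventh chord on B gives B-D-F-Ab.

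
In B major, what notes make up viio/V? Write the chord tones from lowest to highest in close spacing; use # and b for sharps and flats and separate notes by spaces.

E# G# B

The slash marks an applied leading-tone chord: viio of V. In B major, V is F#, so the leading tone to it is E#, a half step below.
Building a diminished triad on E# gives E#-G#-B.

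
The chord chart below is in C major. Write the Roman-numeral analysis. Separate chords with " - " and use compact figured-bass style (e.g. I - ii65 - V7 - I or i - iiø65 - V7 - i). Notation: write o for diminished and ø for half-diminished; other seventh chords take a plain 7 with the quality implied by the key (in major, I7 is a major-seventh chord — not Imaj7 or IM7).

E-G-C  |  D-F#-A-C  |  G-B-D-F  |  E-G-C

E-G-C: root C is the tonic; major triad there is I6.
D-F#-A-C is the secondary dominant of V (dominant seventh chord on D): V7/V.
G-B-D-F: root G is the dominant; dominant seventh chord there is V7.
E-G-C has root C, degree 1 in C major, so I6.

I6 - V7/V - V7 - I6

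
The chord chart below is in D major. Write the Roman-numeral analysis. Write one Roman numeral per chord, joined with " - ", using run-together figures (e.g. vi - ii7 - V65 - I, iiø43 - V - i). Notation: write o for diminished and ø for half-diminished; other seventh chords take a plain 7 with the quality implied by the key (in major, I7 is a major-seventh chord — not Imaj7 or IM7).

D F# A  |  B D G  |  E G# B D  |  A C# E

I - IV6 - V7/V - V

D-F#-A: root D is the tonic; major triad there is I.
B-D-G has root G, degree 4 in D major, so IV6.
E-G#-B-D: chromatic; E is V of V, so V7/V.
A-C#-E has root A, degree 5 in D major, so V.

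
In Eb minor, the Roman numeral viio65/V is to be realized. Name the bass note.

C

The applied chord viio65/V is rooted on A: A-C-Eb-Gb.
The figure 65 means first inversion — the third is in the bass.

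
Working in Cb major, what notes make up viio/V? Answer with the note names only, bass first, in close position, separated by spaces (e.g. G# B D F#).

The slash marks an applied leading-tone chord: viio of V. In Cb major, V is Gb, so the leading tone to it is F, a half step below.
Building a diminished triad on F gives F-Ab-Cb.

F Ab Cb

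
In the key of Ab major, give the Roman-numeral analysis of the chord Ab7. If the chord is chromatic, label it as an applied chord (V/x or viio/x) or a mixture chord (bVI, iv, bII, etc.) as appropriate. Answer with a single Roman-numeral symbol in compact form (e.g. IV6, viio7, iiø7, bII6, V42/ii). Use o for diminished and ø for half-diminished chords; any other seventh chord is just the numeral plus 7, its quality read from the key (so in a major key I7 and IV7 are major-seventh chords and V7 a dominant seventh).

V7/IV

The pitches Ab-C-Eb-Gb form a dominant seventh chord rooted on Ab.
Ab is not a diatonic chord root with this quality in Ab major, but it lies a perfect fifth above Db (IV), so the chord functions as an applied dominant of IV.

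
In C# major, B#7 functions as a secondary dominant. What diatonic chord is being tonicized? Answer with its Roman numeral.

iii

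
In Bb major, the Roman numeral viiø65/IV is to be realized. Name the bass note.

F

The applied chord viiø65/IV is rooted on D: D-F-Ab-C.
The figure 65 means first inversion — the third is in the bass.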